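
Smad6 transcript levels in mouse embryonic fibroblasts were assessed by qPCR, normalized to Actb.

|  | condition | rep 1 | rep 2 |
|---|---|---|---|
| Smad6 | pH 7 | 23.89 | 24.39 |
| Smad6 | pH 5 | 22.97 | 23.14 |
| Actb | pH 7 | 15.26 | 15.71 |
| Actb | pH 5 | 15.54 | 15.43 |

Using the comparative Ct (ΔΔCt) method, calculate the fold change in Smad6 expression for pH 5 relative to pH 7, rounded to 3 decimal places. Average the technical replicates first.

Mean Ct: Smad6 pH 7 24.140; Smad6 pH 5 23.055; Actb pH 7 15.485; Actb pH 5 15.485
ΔCt(pH 7) = 24.140 − 15.485 = 8.655
ΔCt(pH 5) = 23.055 − 15.485 = 7.570
ΔΔCt = 7.570 − 8.655 = -1.085
Fold change = 2^(−(-1.085)) = 2^1.085 = 2.1214

2.121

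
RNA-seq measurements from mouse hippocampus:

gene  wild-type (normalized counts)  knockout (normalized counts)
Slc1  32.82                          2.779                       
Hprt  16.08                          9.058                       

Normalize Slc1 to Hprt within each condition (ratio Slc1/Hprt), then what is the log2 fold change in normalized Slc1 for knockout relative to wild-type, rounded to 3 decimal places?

Slc1/Hprt (wild-type) = 32.82 / 16.08 = 2.041
Slc1/Hprt (knockout) = 2.779 / 9.058 = 0.3068
Fold change = 0.3068 / 2.041 = 0.1503
log2(0.1503) = -2.7339

-2.734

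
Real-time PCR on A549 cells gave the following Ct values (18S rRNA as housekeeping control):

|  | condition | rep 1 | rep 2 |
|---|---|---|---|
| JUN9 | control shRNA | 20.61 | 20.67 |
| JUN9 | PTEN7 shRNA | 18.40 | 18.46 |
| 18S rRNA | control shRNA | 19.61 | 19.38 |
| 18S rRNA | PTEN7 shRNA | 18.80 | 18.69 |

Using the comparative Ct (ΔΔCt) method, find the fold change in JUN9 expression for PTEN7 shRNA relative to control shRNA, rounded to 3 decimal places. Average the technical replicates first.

2.751

Mean Ct: JUN9 control shRNA 20.640; JUN9 PTEN7 shRNA 18.430; 18S rRNA control shRNA 19.495; 18S rRNA PTEN7 shRNA 18.745
ΔCt(control shRNA) = 20.640 − 19.495 = 1.145
ΔCt(PTEN7 shRNA) = 18.430 − 18.745 = -0.315
ΔΔCt = -0.315 − 1.145 = -1.460
Fold change = 2^(−(-1.460)) = 2^1.460 = 2.7511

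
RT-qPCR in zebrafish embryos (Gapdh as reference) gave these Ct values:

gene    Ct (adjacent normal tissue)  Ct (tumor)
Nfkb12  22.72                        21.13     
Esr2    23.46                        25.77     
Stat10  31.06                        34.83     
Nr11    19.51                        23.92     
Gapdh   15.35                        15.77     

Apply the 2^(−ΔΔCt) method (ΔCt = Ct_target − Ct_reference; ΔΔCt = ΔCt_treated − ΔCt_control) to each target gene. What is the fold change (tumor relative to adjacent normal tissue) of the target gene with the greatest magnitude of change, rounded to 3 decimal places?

0.063

Nfkb12: ΔΔCt = (21.13−15.77) − (22.72−15.35) = 5.36 − 7.37 = -2.01; fold change = 2^2.01 = 4.028
Esr2: ΔΔCt = (25.77−15.77) − (23.46−15.35) = 10.00 − 8.11 = 1.89; fold change = 2^-1.89 = 0.270
Stat10: ΔΔCt = (34.83−15.77) − (31.06−15.35) = 19.06 − 15.71 = 3.35; fold change = 2^-3.35 = 0.098
Nr11: ΔΔCt = (23.92−15.77) − (19.51−15.35) = 8.15 − 4.16 = 3.99; fold change = 2^-3.99 = 0.063
Nr11 has the largest |ΔΔCt| = 3.99.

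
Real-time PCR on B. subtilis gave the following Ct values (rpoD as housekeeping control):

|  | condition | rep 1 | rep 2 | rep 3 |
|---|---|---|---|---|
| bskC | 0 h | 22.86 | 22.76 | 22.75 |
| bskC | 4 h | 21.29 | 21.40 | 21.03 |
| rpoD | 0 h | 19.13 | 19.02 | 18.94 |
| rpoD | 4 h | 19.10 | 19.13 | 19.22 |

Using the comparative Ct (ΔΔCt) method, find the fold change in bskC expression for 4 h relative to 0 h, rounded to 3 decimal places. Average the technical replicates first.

Mean Ct: bskC 0 h 22.790; bskC 4 h 21.240; rpoD 0 h 19.030; rpoD 4 h 19.150
ΔCt(0 h) = 22.790 − 19.030 = 3.760
ΔCt(4 h) = 21.240 − 19.150 = 2.090
ΔΔCt = 2.090 − 3.760 = -1.670
Fold change = 2^(−(-1.670)) = 2^1.670 = 3.1821

3.182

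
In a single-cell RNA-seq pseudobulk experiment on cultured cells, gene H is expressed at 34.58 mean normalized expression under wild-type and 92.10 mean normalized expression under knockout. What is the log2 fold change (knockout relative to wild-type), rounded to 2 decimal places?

1.41

Fold change = 92.10 / 34.58 = 2.6634
log2(2.6634) = 1.413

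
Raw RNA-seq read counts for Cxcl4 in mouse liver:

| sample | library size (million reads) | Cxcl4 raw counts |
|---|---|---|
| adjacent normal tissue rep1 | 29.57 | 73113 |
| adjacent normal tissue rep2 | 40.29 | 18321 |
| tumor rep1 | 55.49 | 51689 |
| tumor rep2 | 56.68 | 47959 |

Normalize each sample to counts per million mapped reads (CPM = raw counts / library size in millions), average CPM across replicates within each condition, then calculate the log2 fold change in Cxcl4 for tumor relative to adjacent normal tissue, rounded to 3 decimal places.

CPM(adjacent normal tissue rep1) = 73113 / 29.57 = 2472.5397
CPM(adjacent normal tissue rep2) = 18321 / 40.29 = 454.7282
CPM(tumor rep1) = 51689 / 55.49 = 931.5012
CPM(tumor rep2) = 47959 / 56.68 = 846.1362
mean CPM(adjacent normal tissue) = 1463.6340; mean CPM(tumor) = 888.8187
Fold change = 888.8187 / 1463.6340 = 0.60727
log2(0.60727) = -0.7196

-0.720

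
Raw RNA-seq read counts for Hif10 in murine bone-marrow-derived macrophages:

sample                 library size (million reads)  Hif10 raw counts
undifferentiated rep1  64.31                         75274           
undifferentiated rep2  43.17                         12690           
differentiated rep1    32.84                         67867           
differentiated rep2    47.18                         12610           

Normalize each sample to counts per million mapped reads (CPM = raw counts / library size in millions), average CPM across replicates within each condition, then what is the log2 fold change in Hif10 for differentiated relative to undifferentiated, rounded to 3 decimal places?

CPM(undifferentiated rep1) = 75274 / 64.31 = 1170.4867
CPM(undifferentiated rep2) = 12690 / 43.17 = 293.9541
CPM(differentiated rep1) = 67867 / 32.84 = 2066.5956
CPM(differentiated rep2) = 12610 / 47.18 = 267.2743
mean CPM(undifferentiated) = 732.2204; mean CPM(differentiated) = 1166.9349
Fold change = 1166.9349 / 732.2204 = 1.59369
log2(1.59369) = 0.6724

0.672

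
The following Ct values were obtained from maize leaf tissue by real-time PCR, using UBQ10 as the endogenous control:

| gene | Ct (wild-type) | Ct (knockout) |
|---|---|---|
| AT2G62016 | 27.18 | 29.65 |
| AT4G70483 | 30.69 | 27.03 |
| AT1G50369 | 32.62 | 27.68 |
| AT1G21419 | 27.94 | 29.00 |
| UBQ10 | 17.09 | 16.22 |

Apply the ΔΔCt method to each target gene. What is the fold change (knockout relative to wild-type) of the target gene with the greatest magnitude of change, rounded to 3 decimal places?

16.795

AT2G62016: ΔΔCt = (29.65−16.22) − (27.18−17.09) = 13.43 − 10.09 = 3.34; fold change = 2^-3.34 = 0.099
AT4G70483: ΔΔCt = (27.03−16.22) − (30.69−17.09) = 10.81 − 13.60 = -2.79; fold change = 2^2.79 = 6.916
AT1G50369: ΔΔCt = (27.68−16.22) − (32.62−17.09) = 11.46 − 15.53 = -4.07; fold change = 2^4.07 = 16.795
AT1G21419: ΔΔCt = (29.00−16.22) − (27.94−17.09) = 12.78 − 10.85 = 1.93; fold change = 2^-1.93 = 0.262
AT1G50369 has the largest |ΔΔCt| = 4.07.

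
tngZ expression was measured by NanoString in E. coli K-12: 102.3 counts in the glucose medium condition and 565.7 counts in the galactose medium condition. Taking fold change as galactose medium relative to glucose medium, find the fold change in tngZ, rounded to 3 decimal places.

5.530

Fold change = 565.7 / 102.3 = 5.5298
tngZ is upregulated.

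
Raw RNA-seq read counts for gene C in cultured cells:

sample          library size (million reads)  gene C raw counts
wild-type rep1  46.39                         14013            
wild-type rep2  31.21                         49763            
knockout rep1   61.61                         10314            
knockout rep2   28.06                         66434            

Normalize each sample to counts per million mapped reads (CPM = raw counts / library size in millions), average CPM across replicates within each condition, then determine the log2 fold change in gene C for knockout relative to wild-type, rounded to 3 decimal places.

0.419

CPM(wild-type rep1) = 14013 / 46.39 = 302.0694
CPM(wild-type rep2) = 49763 / 31.21 = 1594.4569
CPM(knockout rep1) = 10314 / 61.61 = 167.4079
CPM(knockout rep2) = 66434 / 28.06 = 2367.5695
mean CPM(wild-type) = 948.2632; mean CPM(knockout) = 1267.4887
Fold change = 1267.4887 / 948.2632 = 1.33664
log2(1.33664) = 0.4186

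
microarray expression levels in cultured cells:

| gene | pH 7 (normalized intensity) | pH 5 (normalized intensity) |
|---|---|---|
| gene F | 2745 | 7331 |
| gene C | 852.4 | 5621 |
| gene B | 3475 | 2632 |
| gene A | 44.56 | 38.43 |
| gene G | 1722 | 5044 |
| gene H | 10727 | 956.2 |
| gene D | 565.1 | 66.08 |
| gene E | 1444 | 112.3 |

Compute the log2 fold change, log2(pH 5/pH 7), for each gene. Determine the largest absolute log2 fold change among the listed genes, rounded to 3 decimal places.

3.685

log2(7331/2745) = 1.417  (gene F)
log2(5621/852.4) = 2.721  (gene C)
log2(2632/3475) = -0.401  (gene B)
log2(38.43/44.56) = -0.214  (gene A)
log2(5044/1722) = 1.550  (gene G)
log2(956.2/10727) = -3.488  (gene H)
log2(66.08/565.1) = -3.096  (gene D)
log2(112.3/1444) = -3.685  (gene E)
The largest magnitude belongs to gene E.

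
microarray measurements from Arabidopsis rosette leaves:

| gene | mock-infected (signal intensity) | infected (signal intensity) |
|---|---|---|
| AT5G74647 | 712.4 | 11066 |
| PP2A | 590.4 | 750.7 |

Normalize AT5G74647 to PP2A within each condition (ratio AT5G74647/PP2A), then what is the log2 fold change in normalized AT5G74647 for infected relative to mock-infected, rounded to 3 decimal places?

3.611

AT5G74647/PP2A (mock-infected) = 712.4 / 590.4 = 1.2066
AT5G74647/PP2A (infected) = 11066 / 750.7 = 14.741
Fold change = 14.741 / 1.2066 = 12.2165
log2(12.2165) = 3.6108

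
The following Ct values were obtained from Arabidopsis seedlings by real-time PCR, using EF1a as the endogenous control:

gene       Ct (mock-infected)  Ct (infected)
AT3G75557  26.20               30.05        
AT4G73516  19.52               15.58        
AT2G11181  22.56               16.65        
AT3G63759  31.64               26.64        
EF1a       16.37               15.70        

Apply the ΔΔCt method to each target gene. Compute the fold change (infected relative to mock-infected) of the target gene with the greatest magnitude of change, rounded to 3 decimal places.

AT3G75557: ΔΔCt = (30.05−15.70) − (26.20−16.37) = 14.35 − 9.83 = 4.52; fold change = 2^-4.52 = 0.044
AT4G73516: ΔΔCt = (15.58−15.70) − (19.52−16.37) = -0.12 − 3.15 = -3.27; fold change = 2^3.27 = 9.646
AT2G11181: ΔΔCt = (16.65−15.70) − (22.56−16.37) = 0.95 − 6.19 = -5.24; fold change = 2^5.24 = 37.792
AT3G63759: ΔΔCt = (26.64−15.70) − (31.64−16.37) = 10.94 − 15.27 = -4.33; fold change = 2^4.33 = 20.112
AT2G11181 has the largest |ΔΔCt| = 5.24.

37.792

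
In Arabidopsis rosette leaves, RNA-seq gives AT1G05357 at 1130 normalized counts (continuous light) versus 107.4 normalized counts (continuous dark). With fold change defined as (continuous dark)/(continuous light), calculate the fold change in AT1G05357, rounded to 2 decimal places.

0.10

Fold change = 107.4 / 1130 = 0.095
AT1G05357 is downregulated.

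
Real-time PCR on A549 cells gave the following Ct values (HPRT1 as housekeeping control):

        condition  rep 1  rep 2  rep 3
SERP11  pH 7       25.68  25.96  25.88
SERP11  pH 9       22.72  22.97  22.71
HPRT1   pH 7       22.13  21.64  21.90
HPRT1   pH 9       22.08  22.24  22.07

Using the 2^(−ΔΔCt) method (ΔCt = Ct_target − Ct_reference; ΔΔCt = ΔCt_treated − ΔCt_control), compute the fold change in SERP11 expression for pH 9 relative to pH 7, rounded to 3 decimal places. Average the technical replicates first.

Mean Ct: SERP11 pH 7 25.840; SERP11 pH 9 22.800; HPRT1 pH 7 21.890; HPRT1 pH 9 22.130
ΔCt(pH 7) = 25.840 − 21.890 = 3.950
ΔCt(pH 9) = 22.800 − 22.130 = 0.670
ΔΔCt = 0.670 − 3.950 = -3.280
Fold change = 2^(−(-3.280)) = 2^3.280 = 9.7136

9.714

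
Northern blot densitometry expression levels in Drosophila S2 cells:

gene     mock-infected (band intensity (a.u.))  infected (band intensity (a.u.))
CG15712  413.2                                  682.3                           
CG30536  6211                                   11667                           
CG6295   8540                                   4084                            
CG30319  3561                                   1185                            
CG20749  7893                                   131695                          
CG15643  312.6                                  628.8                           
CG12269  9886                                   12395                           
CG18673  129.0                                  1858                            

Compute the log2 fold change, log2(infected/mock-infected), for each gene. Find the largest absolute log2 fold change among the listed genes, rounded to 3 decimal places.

log2(682.3/413.2) = 0.724  (CG15712)
log2(11667/6211) = 0.910  (CG30536)
log2(4084/8540) = -1.064  (CG6295)
log2(1185/3561) = -1.587  (CG30319)
log2(131695/7893) = 4.060  (CG20749)
log2(628.8/312.6) = 1.008  (CG15643)
log2(12395/9886) = 0.326  (CG12269)
log2(1858/129.0) = 3.848  (CG18673)
The largest magnitude belongs to CG20749.

4.060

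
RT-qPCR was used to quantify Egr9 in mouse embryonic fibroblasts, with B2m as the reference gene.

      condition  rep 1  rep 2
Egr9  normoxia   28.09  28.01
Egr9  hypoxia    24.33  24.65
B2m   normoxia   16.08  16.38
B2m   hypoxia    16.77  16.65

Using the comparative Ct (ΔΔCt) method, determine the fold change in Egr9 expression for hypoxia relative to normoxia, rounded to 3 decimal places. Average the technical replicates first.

Mean Ct: Egr9 normoxia 28.050; Egr9 hypoxia 24.490; B2m normoxia 16.230; B2m hypoxia 16.710
ΔCt(normoxia) = 28.050 − 16.230 = 11.820
ΔCt(hypoxia) = 24.490 − 16.710 = 7.780
ΔΔCt = 7.780 − 11.820 = -4.040
Fold change = 2^(−(-4.040)) = 2^4.040 = 16.4498

16.450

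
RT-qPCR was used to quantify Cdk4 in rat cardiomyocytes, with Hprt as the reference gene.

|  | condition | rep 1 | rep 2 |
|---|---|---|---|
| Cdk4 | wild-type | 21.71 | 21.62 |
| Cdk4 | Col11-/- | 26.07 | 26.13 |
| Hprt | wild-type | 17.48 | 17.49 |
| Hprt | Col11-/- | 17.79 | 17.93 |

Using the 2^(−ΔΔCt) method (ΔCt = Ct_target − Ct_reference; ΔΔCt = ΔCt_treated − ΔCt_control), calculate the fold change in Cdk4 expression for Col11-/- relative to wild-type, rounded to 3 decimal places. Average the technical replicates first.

0.060

Mean Ct: Cdk4 wild-type 21.665; Cdk4 Col11-/- 26.100; Hprt wild-type 17.485; Hprt Col11-/- 17.860
ΔCt(wild-type) = 21.665 − 17.485 = 4.180
ΔCt(Col11-/-) = 26.100 − 17.860 = 8.240
ΔΔCt = 8.240 − 4.180 = 4.060
Fold change = 2^(−4.060) = 0.0600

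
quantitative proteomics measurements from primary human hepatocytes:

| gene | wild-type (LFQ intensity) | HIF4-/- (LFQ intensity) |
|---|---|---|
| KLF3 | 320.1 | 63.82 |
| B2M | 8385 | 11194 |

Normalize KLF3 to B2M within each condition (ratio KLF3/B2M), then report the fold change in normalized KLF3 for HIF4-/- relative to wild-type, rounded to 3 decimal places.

0.149

KLF3/B2M (wild-type) = 320.1 / 8385 = 0.038175
KLF3/B2M (HIF4-/-) = 63.82 / 11194 = 0.0057013
Fold change = 0.0057013 / 0.038175 = 0.1493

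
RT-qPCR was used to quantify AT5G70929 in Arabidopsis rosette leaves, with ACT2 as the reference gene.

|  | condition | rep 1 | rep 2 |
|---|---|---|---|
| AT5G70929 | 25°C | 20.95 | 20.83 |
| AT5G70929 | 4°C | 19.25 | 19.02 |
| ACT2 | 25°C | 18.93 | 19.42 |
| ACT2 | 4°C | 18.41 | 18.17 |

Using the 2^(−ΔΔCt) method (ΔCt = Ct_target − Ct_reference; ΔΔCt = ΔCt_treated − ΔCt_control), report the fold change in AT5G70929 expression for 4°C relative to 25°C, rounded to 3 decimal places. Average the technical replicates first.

1.828

Mean Ct: AT5G70929 25°C 20.890; AT5G70929 4°C 19.135; ACT2 25°C 19.175; ACT2 4°C 18.290
ΔCt(25°C) = 20.890 − 19.175 = 1.715
ΔCt(4°C) = 19.135 − 18.290 = 0.845
ΔΔCt = 0.845 − 1.715 = -0.870
Fold change = 2^(−(-0.870)) = 2^0.870 = 1.8277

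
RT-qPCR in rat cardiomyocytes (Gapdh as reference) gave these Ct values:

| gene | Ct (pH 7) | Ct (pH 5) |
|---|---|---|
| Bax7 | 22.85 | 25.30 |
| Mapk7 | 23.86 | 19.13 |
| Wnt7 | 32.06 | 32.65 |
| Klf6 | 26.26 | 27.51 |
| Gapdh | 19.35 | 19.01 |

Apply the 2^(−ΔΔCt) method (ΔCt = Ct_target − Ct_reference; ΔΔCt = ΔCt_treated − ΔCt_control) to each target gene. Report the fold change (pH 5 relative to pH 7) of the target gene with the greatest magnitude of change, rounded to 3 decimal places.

20.966

Bax7: ΔΔCt = (25.30−19.01) − (22.85−19.35) = 6.29 − 3.50 = 2.79; fold change = 2^-2.79 = 0.145
Mapk7: ΔΔCt = (19.13−19.01) − (23.86−19.35) = 0.12 − 4.51 = -4.39; fold change = 2^4.39 = 20.966
Wnt7: ΔΔCt = (32.65−19.01) − (32.06−19.35) = 13.64 − 12.71 = 0.93; fold change = 2^-0.93 = 0.525
Klf6: ΔΔCt = (27.51−19.01) − (26.26−19.35) = 8.50 − 6.91 = 1.59; fold change = 2^-1.59 = 0.332
Mapk7 has the largest |ΔΔCt| = 4.39.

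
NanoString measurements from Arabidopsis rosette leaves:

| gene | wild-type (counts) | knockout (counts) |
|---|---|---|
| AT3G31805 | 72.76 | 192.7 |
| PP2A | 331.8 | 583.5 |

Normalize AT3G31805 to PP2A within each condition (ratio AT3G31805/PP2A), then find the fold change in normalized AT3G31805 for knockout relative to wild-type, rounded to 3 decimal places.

AT3G31805/PP2A (wild-type) = 72.76 / 331.8 = 0.21929
AT3G31805/PP2A (knockout) = 192.7 / 583.5 = 0.33025
Fold change = 0.33025 / 0.21929 = 1.5060

1.506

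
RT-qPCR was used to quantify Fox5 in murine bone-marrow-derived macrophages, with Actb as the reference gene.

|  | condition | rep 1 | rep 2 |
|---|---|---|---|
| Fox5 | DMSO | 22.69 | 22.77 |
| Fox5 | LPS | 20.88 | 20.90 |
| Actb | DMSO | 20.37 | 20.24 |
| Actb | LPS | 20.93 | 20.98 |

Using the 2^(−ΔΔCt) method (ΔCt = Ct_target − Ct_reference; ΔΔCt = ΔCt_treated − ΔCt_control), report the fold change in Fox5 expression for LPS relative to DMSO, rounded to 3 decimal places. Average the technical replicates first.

Mean Ct: Fox5 DMSO 22.730; Fox5 LPS 20.890; Actb DMSO 20.305; Actb LPS 20.955
ΔCt(DMSO) = 22.730 − 20.305 = 2.425
ΔCt(LPS) = 20.890 − 20.955 = -0.065
ΔΔCt = -0.065 − 2.425 = -2.490
Fold change = 2^(−(-2.490)) = 2^2.490 = 5.6178

5.618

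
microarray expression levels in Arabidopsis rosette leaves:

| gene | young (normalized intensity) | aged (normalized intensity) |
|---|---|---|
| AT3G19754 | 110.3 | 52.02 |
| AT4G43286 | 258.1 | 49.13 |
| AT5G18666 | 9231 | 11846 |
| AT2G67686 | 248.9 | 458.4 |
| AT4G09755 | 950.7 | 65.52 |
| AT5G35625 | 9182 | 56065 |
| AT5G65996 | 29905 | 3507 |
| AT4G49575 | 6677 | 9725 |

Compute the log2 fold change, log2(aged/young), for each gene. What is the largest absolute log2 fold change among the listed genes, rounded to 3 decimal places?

3.859

log2(52.02/110.3) = -1.084  (AT3G19754)
log2(49.13/258.1) = -2.393  (AT4G43286)
log2(11846/9231) = 0.360  (AT5G18666)
log2(458.4/248.9) = 0.881  (AT2G67686)
log2(65.52/950.7) = -3.859  (AT4G09755)
log2(56065/9182) = 2.610  (AT5G35625)
log2(3507/29905) = -3.092  (AT5G65996)
log2(9725/6677) = 0.542  (AT4G49575)
The largest magnitude belongs to AT4G09755.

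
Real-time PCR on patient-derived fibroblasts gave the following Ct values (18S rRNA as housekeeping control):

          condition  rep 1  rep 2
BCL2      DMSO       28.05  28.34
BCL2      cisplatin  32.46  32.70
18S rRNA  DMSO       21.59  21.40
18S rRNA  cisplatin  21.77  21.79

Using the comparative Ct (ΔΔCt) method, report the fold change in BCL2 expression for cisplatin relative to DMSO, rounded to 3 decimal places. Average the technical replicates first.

Mean Ct: BCL2 DMSO 28.195; BCL2 cisplatin 32.580; 18S rRNA DMSO 21.495; 18S rRNA cisplatin 21.780
ΔCt(DMSO) = 28.195 − 21.495 = 6.700
ΔCt(cisplatin) = 32.580 − 21.780 = 10.800
ΔΔCt = 10.800 − 6.700 = 4.100
Fold change = 2^(−4.100) = 0.0583

0.058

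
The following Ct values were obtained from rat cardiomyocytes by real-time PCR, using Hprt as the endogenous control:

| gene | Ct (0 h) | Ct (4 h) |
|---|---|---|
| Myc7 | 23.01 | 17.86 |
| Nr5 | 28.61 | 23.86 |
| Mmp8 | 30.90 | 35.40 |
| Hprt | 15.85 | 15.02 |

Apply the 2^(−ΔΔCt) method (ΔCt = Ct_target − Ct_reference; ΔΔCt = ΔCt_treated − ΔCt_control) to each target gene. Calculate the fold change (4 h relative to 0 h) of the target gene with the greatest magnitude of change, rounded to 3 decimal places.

0.025

Myc7: ΔΔCt = (17.86−15.02) − (23.01−15.85) = 2.84 − 7.16 = -4.32; fold change = 2^4.32 = 19.973
Nr5: ΔΔCt = (23.86−15.02) − (28.61−15.85) = 8.84 − 12.76 = -3.92; fold change = 2^3.92 = 15.137
Mmp8: ΔΔCt = (35.40−15.02) − (30.90−15.85) = 20.38 − 15.05 = 5.33; fold change = 2^-5.33 = 0.025
Mmp8 has the largest |ΔΔCt| = 5.33.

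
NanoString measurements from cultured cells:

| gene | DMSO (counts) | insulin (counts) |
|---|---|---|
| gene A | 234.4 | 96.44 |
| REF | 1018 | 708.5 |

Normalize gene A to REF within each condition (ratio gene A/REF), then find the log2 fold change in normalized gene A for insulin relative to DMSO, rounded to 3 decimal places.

-0.758

gene A/REF (DMSO) = 234.4 / 1018 = 0.23026
gene A/REF (insulin) = 96.44 / 708.5 = 0.13612
Fold change = 0.13612 / 0.23026 = 0.5912
log2(0.5912) = -0.7584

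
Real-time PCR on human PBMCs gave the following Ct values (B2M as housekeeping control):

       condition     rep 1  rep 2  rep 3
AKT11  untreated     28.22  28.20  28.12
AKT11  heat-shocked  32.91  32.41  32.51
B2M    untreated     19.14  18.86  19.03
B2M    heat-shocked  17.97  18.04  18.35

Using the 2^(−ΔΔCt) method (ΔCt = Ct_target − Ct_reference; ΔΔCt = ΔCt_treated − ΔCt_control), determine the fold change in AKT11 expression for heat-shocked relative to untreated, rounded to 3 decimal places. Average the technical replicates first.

0.025

Mean Ct: AKT11 untreated 28.180; AKT11 heat-shocked 32.610; B2M untreated 19.010; B2M heat-shocked 18.120
ΔCt(untreated) = 28.180 − 19.010 = 9.170
ΔCt(heat-shocked) = 32.610 − 18.120 = 14.490
ΔΔCt = 14.490 − 9.170 = 5.320
Fold change = 2^(−5.320) = 0.0250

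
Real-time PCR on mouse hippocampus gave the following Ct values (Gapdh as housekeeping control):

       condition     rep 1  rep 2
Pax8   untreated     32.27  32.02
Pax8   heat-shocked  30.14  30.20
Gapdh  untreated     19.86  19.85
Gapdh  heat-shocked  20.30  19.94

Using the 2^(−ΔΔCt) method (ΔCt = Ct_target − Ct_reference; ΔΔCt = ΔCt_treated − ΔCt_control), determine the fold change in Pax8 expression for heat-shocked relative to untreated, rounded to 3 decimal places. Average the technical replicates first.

4.724

Mean Ct: Pax8 untreated 32.145; Pax8 heat-shocked 30.170; Gapdh untreated 19.855; Gapdh heat-shocked 20.120
ΔCt(untreated) = 32.145 − 19.855 = 12.290
ΔCt(heat-shocked) = 30.170 − 20.120 = 10.050
ΔΔCt = 10.050 − 12.290 = -2.240
Fold change = 2^(−(-2.240)) = 2^2.240 = 4.7240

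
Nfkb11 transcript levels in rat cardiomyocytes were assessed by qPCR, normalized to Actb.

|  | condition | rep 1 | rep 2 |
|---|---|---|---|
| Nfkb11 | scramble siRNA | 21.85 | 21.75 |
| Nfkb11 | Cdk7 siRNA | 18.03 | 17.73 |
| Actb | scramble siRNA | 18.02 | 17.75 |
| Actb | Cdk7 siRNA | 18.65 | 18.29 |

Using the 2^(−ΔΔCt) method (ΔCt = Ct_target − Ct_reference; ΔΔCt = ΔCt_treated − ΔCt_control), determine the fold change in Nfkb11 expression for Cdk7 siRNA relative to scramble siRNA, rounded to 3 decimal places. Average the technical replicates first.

22.706

Mean Ct: Nfkb11 scramble siRNA 21.800; Nfkb11 Cdk7 siRNA 17.880; Actb scramble siRNA 17.885; Actb Cdk7 siRNA 18.470
ΔCt(scramble siRNA) = 21.800 − 17.885 = 3.915
ΔCt(Cdk7 siRNA) = 17.880 − 18.470 = -0.590
ΔΔCt = -0.590 − 3.915 = -4.505
Fold change = 2^(−(-4.505)) = 2^4.505 = 22.7060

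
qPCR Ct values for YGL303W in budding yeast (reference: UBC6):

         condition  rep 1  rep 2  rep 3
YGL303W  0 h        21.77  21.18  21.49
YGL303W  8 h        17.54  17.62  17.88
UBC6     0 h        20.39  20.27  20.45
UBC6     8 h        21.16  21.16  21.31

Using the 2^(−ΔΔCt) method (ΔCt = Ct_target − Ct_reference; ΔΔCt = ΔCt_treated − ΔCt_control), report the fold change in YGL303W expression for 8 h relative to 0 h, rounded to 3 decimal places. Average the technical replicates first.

Mean Ct: YGL303W 0 h 21.480; YGL303W 8 h 17.680; UBC6 0 h 20.370; UBC6 8 h 21.210
ΔCt(0 h) = 21.480 − 20.370 = 1.110
ΔCt(8 h) = 17.680 − 21.210 = -3.530
ΔΔCt = -3.530 − 1.110 = -4.640
Fold change = 2^(−(-4.640)) = 2^4.640 = 24.9333

24.933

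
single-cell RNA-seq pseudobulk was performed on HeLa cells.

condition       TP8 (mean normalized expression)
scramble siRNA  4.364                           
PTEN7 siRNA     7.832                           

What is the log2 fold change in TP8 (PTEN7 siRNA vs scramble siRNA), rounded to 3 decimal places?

Fold change = 7.832 / 4.364 = 1.7947
log2(1.7947) = 0.8437

0.844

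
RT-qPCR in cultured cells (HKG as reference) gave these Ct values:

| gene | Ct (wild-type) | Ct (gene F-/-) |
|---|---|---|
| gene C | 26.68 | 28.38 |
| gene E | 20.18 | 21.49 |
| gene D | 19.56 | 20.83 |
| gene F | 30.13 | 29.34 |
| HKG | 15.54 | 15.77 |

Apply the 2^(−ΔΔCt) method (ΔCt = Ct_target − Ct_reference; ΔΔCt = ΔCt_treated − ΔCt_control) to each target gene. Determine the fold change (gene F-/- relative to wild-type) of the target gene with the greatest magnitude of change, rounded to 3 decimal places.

gene C: ΔΔCt = (28.38−15.77) − (26.68−15.54) = 12.61 − 11.14 = 1.47; fold change = 2^-1.47 = 0.361
gene E: ΔΔCt = (21.49−15.77) − (20.18−15.54) = 5.72 − 4.64 = 1.08; fold change = 2^-1.08 = 0.473
gene D: ΔΔCt = (20.83−15.77) − (19.56−15.54) = 5.06 − 4.02 = 1.04; fold change = 2^-1.04 = 0.486
gene F: ΔΔCt = (29.34−15.77) − (30.13−15.54) = 13.57 − 14.59 = -1.02; fold change = 2^1.02 = 2.028
gene C has the largest |ΔΔCt| = 1.47.

0.361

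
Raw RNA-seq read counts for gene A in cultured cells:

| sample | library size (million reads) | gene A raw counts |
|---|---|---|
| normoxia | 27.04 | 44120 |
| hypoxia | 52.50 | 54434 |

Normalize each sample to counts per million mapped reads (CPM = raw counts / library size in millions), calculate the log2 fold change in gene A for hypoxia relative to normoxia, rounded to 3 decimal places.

CPM(normoxia) = 44120 / 27.04 = 1631.6568
CPM(hypoxia) = 54434 / 52.50 = 1036.8381
Fold change = 1036.8381 / 1631.6568 = 0.63545
log2(0.63545) = -0.6541

-0.654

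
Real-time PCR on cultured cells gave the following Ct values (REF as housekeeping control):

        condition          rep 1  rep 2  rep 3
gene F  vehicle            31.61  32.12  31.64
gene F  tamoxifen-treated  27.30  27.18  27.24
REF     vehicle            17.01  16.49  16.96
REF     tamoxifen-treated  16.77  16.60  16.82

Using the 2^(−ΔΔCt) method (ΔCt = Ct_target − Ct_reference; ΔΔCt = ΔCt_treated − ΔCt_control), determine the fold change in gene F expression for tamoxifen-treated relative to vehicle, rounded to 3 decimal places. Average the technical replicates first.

22.009

Mean Ct: gene F vehicle 31.790; gene F tamoxifen-treated 27.240; REF vehicle 16.820; REF tamoxifen-treated 16.730
ΔCt(vehicle) = 31.790 − 16.820 = 14.970
ΔCt(tamoxifen-treated) = 27.240 − 16.730 = 10.510
ΔΔCt = 10.510 − 14.970 = -4.460
Fold change = 2^(−(-4.460)) = 2^4.460 = 22.0087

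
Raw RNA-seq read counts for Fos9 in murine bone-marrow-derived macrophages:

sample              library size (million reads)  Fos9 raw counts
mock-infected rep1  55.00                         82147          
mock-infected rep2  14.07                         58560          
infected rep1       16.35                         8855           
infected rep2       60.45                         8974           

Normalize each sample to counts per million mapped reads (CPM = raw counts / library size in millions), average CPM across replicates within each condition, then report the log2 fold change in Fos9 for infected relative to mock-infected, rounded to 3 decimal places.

CPM(mock-infected rep1) = 82147 / 55.00 = 1493.5818
CPM(mock-infected rep2) = 58560 / 14.07 = 4162.0469
CPM(infected rep1) = 8855 / 16.35 = 541.5902
CPM(infected rep2) = 8974 / 60.45 = 148.4533
mean CPM(mock-infected) = 2827.8144; mean CPM(infected) = 345.0217
Fold change = 345.0217 / 2827.8144 = 0.12201
log2(0.12201) = -3.0349

-3.035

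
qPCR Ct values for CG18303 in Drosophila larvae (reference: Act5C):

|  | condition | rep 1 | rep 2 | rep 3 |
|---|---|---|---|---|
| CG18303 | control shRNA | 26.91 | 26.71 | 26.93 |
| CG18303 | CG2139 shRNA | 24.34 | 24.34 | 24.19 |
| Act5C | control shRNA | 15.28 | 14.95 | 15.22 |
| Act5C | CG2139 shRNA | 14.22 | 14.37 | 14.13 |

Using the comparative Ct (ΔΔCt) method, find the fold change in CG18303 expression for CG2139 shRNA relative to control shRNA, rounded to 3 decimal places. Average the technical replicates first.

3.138

Mean Ct: CG18303 control shRNA 26.850; CG18303 CG2139 shRNA 24.290; Act5C control shRNA 15.150; Act5C CG2139 shRNA 14.240
ΔCt(control shRNA) = 26.850 − 15.150 = 11.700
ΔCt(CG2139 shRNA) = 24.290 − 14.240 = 10.050
ΔΔCt = 10.050 − 11.700 = -1.650
Fold change = 2^(−(-1.650)) = 2^1.650 = 3.1383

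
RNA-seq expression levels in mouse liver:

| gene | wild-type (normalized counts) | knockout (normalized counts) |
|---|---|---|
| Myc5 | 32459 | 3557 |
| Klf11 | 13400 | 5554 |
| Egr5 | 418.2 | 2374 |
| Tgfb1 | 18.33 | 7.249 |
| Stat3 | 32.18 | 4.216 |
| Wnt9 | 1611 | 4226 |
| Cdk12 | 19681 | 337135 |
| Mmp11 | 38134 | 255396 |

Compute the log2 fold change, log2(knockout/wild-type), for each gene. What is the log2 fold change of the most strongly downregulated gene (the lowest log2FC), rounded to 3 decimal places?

-3.190

log2(3557/32459) = -3.190  (Myc5)
log2(5554/13400) = -1.271  (Klf11)
log2(2374/418.2) = 2.505  (Egr5)
log2(7.249/18.33) = -1.338  (Tgfb1)
log2(4.216/32.18) = -2.932  (Stat3)
log2(4226/1611) = 1.391  (Wnt9)
log2(337135/19681) = 4.098  (Cdk12)
log2(255396/38134) = 2.744  (Mmp11)
Myc5 is most strongly downregulated.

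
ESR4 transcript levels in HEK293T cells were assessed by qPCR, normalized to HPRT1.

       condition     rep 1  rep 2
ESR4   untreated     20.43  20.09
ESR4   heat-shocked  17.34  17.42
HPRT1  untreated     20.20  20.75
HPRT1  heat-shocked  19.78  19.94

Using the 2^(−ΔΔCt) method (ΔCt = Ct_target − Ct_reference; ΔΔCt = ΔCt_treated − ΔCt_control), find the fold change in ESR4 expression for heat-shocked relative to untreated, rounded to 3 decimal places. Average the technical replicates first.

4.807

Mean Ct: ESR4 untreated 20.260; ESR4 heat-shocked 17.380; HPRT1 untreated 20.475; HPRT1 heat-shocked 19.860
ΔCt(untreated) = 20.260 − 20.475 = -0.215
ΔCt(heat-shocked) = 17.380 − 19.860 = -2.480
ΔΔCt = -2.480 − (-0.215) = -2.265
Fold change = 2^(−(-2.265)) = 2^2.265 = 4.8065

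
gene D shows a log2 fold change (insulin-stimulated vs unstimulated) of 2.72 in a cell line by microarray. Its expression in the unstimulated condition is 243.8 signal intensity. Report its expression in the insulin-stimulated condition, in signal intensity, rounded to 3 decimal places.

1606.332

Fold change = 2^(2.72) = 6.5887
insulin-stimulated expression = 243.8 × 6.5887 = 1606.332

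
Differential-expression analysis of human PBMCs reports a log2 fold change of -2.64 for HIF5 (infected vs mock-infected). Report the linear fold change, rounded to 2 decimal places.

0.16

Fold change = 2^(-2.64) = 0.160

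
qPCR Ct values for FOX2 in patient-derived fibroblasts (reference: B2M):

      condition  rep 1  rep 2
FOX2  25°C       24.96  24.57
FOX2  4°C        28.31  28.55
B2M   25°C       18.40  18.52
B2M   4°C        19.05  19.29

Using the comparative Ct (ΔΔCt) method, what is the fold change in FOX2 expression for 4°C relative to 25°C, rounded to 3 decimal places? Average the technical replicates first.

0.129

Mean Ct: FOX2 25°C 24.765; FOX2 4°C 28.430; B2M 25°C 18.460; B2M 4°C 19.170
ΔCt(25°C) = 24.765 − 18.460 = 6.305
ΔCt(4°C) = 28.430 − 19.170 = 9.260
ΔΔCt = 9.260 − 6.305 = 2.955
Fold change = 2^(−2.955) = 0.1290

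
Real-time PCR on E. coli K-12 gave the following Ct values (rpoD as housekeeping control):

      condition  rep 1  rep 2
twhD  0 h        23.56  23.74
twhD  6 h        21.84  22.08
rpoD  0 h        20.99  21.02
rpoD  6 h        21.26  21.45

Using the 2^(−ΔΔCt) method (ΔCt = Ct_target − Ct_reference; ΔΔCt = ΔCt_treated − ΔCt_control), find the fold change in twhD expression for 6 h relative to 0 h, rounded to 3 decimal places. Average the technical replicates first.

Mean Ct: twhD 0 h 23.650; twhD 6 h 21.960; rpoD 0 h 21.005; rpoD 6 h 21.355
ΔCt(0 h) = 23.650 − 21.005 = 2.645
ΔCt(6 h) = 21.960 − 21.355 = 0.605
ΔΔCt = 0.605 − 2.645 = -2.040
Fold change = 2^(−(-2.040)) = 2^2.040 = 4.1125

4.112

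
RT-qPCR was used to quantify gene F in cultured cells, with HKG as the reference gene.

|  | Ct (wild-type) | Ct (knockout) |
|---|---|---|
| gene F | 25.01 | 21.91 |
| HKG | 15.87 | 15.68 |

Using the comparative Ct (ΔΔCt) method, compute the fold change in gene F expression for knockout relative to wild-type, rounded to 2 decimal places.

ΔCt(wild-type) = 25.010 − 15.870 = 9.140
ΔCt(knockout) = 21.910 − 15.680 = 6.230
ΔΔCt = 6.230 − 9.140 = -2.910
Fold change = 2^(−(-2.910)) = 2^2.910 = 7.516

7.52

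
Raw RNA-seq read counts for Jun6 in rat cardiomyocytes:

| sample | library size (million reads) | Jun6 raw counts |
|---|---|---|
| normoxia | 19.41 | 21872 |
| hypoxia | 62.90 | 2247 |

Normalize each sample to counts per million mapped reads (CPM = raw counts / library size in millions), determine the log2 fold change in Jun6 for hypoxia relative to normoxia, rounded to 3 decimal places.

-4.979

CPM(normoxia) = 21872 / 19.41 = 1126.8418
CPM(hypoxia) = 2247 / 62.90 = 35.7234
Fold change = 35.7234 / 1126.8418 = 0.03170
log2(0.03170) = -4.9793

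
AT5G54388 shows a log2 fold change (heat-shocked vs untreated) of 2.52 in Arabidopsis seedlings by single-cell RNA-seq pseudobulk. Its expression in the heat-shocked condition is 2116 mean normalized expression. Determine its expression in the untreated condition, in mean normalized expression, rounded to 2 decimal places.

Fold change = 2^(2.52) = 5.7358
untreated expression = 2116 / 5.7358 = 368.91

368.91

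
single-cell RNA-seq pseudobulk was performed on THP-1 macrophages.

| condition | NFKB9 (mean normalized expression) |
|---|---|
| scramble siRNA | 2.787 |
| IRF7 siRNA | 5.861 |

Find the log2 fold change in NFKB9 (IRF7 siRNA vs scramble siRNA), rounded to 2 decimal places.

1.07

Fold change = 5.861 / 2.787 = 2.1030
log2(2.1030) = 1.072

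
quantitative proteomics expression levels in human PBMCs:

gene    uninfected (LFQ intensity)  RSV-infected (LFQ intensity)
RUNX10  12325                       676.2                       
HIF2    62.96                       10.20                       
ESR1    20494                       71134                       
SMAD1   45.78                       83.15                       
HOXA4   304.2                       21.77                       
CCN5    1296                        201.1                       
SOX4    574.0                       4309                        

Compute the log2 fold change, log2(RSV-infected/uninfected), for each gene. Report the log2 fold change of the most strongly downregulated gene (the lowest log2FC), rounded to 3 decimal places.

-4.188

log2(676.2/12325) = -4.188  (RUNX10)
log2(10.20/62.96) = -2.626  (HIF2)
log2(71134/20494) = 1.795  (ESR1)
log2(83.15/45.78) = 0.861  (SMAD1)
log2(21.77/304.2) = -3.805  (HOXA4)
log2(201.1/1296) = -2.688  (CCN5)
log2(4309/574.0) = 2.908  (SOX4)
RUNX10 is most strongly downregulated.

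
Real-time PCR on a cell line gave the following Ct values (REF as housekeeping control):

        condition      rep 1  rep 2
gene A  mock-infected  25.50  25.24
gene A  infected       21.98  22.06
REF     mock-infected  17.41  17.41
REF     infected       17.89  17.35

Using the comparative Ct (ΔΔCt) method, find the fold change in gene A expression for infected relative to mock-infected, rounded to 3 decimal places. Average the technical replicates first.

Mean Ct: gene A mock-infected 25.370; gene A infected 22.020; REF mock-infected 17.410; REF infected 17.620
ΔCt(mock-infected) = 25.370 − 17.410 = 7.960
ΔCt(infected) = 22.020 − 17.620 = 4.400
ΔΔCt = 4.400 − 7.960 = -3.560
Fold change = 2^(−(-3.560)) = 2^3.560 = 11.7942

11.794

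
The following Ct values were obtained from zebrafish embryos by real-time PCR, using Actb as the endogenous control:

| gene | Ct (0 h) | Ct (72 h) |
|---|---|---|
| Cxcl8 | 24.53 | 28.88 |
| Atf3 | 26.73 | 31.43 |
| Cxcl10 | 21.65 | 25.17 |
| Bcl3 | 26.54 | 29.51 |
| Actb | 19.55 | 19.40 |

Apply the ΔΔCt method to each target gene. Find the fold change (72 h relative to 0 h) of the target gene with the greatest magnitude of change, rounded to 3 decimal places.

0.035

Cxcl8: ΔΔCt = (28.88−19.40) − (24.53−19.55) = 9.48 − 4.98 = 4.50; fold change = 2^-4.50 = 0.044
Atf3: ΔΔCt = (31.43−19.40) − (26.73−19.55) = 12.03 − 7.18 = 4.85; fold change = 2^-4.85 = 0.035
Cxcl10: ΔΔCt = (25.17−19.40) − (21.65−19.55) = 5.77 − 2.10 = 3.67; fold change = 2^-3.67 = 0.079
Bcl3: ΔΔCt = (29.51−19.40) − (26.54−19.55) = 10.11 − 6.99 = 3.12; fold change = 2^-3.12 = 0.115
Atf3 has the largest |ΔΔCt| = 4.85.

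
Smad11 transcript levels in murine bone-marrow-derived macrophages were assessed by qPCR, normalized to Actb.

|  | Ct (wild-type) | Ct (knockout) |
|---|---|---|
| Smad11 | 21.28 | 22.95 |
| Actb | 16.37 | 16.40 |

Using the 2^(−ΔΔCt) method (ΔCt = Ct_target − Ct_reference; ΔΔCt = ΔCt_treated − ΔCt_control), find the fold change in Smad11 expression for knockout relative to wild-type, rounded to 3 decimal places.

0.321

ΔCt(wild-type) = 21.280 − 16.370 = 4.910
ΔCt(knockout) = 22.950 − 16.400 = 6.550
ΔΔCt = 6.550 − 4.910 = 1.640
Fold change = 2^(−1.640) = 0.3209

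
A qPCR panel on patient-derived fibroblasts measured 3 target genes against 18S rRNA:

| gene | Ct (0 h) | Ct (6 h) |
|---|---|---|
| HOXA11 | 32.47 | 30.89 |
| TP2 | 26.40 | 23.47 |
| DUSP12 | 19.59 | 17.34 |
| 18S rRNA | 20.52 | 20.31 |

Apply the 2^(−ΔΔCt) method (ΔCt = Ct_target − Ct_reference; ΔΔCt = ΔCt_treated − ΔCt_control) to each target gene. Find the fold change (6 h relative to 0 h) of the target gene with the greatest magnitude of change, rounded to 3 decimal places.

6.589

HOXA11: ΔΔCt = (30.89−20.31) − (32.47−20.52) = 10.58 − 11.95 = -1.37; fold change = 2^1.37 = 2.585
TP2: ΔΔCt = (23.47−20.31) − (26.40−20.52) = 3.16 − 5.88 = -2.72; fold change = 2^2.72 = 6.589
DUSP12: ΔΔCt = (17.34−20.31) − (19.59−20.52) = -2.97 − (-0.93) = -2.04; fold change = 2^2.04 = 4.112
TP2 has the largest |ΔΔCt| = 2.72.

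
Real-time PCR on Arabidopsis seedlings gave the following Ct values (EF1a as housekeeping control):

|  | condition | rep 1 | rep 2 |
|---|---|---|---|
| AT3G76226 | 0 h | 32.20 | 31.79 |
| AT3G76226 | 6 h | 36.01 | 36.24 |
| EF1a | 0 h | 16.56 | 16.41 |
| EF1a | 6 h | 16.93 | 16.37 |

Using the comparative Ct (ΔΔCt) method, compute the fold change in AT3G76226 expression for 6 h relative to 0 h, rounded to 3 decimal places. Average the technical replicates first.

Mean Ct: AT3G76226 0 h 31.995; AT3G76226 6 h 36.125; EF1a 0 h 16.485; EF1a 6 h 16.650
ΔCt(0 h) = 31.995 − 16.485 = 15.510
ΔCt(6 h) = 36.125 − 16.650 = 19.475
ΔΔCt = 19.475 − 15.510 = 3.965
Fold change = 2^(−3.965) = 0.0640

0.064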